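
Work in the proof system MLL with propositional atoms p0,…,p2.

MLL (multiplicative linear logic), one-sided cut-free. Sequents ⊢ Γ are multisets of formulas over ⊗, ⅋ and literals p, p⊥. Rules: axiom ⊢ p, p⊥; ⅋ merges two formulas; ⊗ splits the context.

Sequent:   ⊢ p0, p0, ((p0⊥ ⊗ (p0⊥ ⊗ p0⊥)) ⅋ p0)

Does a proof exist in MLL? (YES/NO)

Derivation trace:
[⅋]  ⊢ p0, p0, ((p0⊥ ⊗ (p0⊥ ⊗ p0⊥)) ⅋ p0)
  [⊗]  ⊢ p0, p0, p0, (p0⊥ ⊗ (p0⊥ ⊗ p0⊥))
    [Ax]  ⊢ p0, p0⊥
    [⊗]  ⊢ p0, p0, (p0⊥ ⊗ p0⊥)
      [Ax]  ⊢ p0, p0⊥
      [Ax]  ⊢ p0, p0⊥

Result: YES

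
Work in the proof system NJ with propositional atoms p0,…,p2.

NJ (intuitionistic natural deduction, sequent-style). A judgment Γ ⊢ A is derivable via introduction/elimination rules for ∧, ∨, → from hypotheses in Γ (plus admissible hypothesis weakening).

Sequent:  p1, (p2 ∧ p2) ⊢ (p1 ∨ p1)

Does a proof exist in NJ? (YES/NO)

Derivation trace:
[∨I₂] p1, (p2 ∧ p2) ⊢ (p1 ∨ p1)
  [Wk] p1, (p2 ∧ p2) ⊢ p1
    [Ax] p1 ⊢ p1

Result: YES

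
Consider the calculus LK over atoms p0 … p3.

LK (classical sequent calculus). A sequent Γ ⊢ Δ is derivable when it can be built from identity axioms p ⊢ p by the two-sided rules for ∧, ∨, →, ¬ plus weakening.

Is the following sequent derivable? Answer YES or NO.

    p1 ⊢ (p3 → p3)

Derivation trace:
[WL] p1 ⊢ (p3 → p3)
  [→R]  ⊢ (p3 → p3)
    [Ax] p3 ⊢ p3

Result: YES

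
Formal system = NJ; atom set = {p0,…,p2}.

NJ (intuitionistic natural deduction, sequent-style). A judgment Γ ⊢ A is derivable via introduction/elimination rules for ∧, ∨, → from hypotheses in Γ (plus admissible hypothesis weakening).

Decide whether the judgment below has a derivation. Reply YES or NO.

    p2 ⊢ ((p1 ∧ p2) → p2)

Proof tree:
[→I] p2 ⊢ ((p1 ∧ p2) → p2)
  [Wk] p2, (p1 ∧ p2) ⊢ p2
    [Ax] p2 ⊢ p2

Result: YES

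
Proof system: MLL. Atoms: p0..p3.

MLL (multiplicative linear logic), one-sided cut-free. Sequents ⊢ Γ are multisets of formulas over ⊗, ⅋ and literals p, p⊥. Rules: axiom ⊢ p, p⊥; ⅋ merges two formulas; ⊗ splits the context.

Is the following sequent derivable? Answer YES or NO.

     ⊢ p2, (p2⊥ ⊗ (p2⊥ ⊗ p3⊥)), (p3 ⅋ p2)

Proof tree:
[⅋]  ⊢ p2, (p2⊥ ⊗ (p2⊥ ⊗ p3⊥)), (p3 ⅋ p2)
  [⊗]  ⊢ p2, p2, p3, (p2⊥ ⊗ (p2⊥ ⊗ p3⊥))
    [Ax]  ⊢ p2, p2⊥
    [⊗]  ⊢ p2, p3, (p2⊥ ⊗ p3⊥)
      [Ax]  ⊢ p2, p2⊥
      [Ax]  ⊢ p3, p3⊥

Result: YES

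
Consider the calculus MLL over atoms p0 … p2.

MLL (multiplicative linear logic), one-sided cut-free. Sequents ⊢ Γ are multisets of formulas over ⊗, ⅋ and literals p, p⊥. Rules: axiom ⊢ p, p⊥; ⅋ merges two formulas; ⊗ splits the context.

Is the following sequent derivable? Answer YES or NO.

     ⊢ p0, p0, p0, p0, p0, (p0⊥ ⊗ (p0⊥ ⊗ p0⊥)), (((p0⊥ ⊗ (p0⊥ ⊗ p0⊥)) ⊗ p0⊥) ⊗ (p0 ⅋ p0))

Derivation (root first):
[⊗]  ⊢ p0, p0, p0, p0, p0, (p0⊥ ⊗ (p0⊥ ⊗ p0⊥)), (((p0⊥ ⊗ (p0⊥ ⊗ p0⊥)) ⊗ p0⊥) ⊗ (p0 ⅋ p0))
  [⊗]  ⊢ p0, p0, p0, p0, ((p0⊥ ⊗ (p0⊥ ⊗ p0⊥)) ⊗ p0⊥)
    [⊗]  ⊢ p0, p0, p0, (p0⊥ ⊗ (p0⊥ ⊗ p0⊥))
      [Ax]  ⊢ p0, p0⊥
      [⊗]  ⊢ p0, p0, (p0⊥ ⊗ p0⊥)
        [Ax]  ⊢ p0, p0⊥
        [Ax]  ⊢ p0, p0⊥
    [Ax]  ⊢ p0, p0⊥
  [⅋]  ⊢ p0, (p0⊥ ⊗ (p0⊥ ⊗ p0⊥)), (p0 ⅋ p0)
    [⊗]  ⊢ p0, p0, p0, (p0⊥ ⊗ (p0⊥ ⊗ p0⊥))
      [Ax]  ⊢ p0, p0⊥
      [⊗]  ⊢ p0, p0, (p0⊥ ⊗ p0⊥)
        [Ax]  ⊢ p0, p0⊥
        [Ax]  ⊢ p0, p0⊥

Result: YES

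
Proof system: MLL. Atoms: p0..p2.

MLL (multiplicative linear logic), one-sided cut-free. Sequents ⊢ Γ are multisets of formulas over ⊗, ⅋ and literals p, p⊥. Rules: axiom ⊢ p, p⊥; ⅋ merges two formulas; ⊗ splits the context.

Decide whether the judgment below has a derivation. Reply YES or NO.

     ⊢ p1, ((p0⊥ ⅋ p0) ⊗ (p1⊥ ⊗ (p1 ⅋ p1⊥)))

Derivation (root first):
[⊗]  ⊢ p1, ((p0⊥ ⅋ p0) ⊗ (p1⊥ ⊗ (p1 ⅋ p1⊥)))
  [⅋]  ⊢ (p0⊥ ⅋ p0)
    [Ax]  ⊢ p0, p0⊥
  [⊗]  ⊢ p1, (p1⊥ ⊗ (p1 ⅋ p1⊥))
    [Ax]  ⊢ p1, p1⊥
    [⅋]  ⊢ (p1 ⅋ p1⊥)
      [Ax]  ⊢ p1, p1⊥

Result: YES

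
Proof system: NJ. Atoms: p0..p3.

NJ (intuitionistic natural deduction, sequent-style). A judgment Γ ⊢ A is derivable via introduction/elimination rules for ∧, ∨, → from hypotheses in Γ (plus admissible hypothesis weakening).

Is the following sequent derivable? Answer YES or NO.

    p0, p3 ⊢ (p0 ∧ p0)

Derivation (root first):
[Wk] p0, p3 ⊢ (p0 ∧ p0)
  [∧I] p0 ⊢ (p0 ∧ p0)
    [Ax] p0 ⊢ p0
    [Ax] p0 ⊢ p0

Result: YES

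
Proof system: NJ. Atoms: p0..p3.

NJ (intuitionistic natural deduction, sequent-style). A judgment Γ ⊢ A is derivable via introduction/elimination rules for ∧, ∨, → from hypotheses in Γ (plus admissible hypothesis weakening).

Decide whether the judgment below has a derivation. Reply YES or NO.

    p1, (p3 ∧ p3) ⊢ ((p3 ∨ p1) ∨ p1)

Derivation trace:
[∨I₁] p1, (p3 ∧ p3) ⊢ ((p3 ∨ p1) ∨ p1)
  [Wk] p1, (p3 ∧ p3) ⊢ (p3 ∨ p1)
    [∨I₂] p1 ⊢ (p3 ∨ p1)
      [Ax] p1 ⊢ p1

Result: YES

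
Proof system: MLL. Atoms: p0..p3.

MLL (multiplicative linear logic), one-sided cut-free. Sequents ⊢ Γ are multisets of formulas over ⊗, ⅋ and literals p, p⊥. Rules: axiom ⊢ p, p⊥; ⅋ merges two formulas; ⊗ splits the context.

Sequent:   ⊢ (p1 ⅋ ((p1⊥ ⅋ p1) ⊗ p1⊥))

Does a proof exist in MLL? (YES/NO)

Derivation trace:
[⅋]  ⊢ (p1 ⅋ ((p1⊥ ⅋ p1) ⊗ p1⊥))
  [⊗]  ⊢ p1, ((p1⊥ ⅋ p1) ⊗ p1⊥)
    [⅋]  ⊢ (p1⊥ ⅋ p1)
      [Ax]  ⊢ p1, p1⊥
    [Ax]  ⊢ p1, p1⊥

Result: YES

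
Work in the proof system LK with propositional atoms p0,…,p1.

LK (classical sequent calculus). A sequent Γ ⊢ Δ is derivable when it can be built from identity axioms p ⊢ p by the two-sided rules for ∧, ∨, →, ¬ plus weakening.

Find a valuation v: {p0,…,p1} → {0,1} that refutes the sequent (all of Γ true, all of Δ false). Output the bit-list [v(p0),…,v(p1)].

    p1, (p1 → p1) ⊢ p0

Truth-table refutation:
  v=00: Γ:[p1=F, (p1 → p1)=T] Δ:[p0=F] refutes=False
  v=01: Γ:[p1=T, (p1 → p1)=T] Δ:[p0=F] refutes=True  ← countermodel

Result: [0, 1]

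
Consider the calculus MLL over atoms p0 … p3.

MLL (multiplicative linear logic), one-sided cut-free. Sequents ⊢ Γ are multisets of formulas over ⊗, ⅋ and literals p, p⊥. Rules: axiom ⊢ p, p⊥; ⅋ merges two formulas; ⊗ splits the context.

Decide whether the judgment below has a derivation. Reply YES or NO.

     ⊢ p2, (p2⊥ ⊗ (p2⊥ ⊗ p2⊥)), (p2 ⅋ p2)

Derivation trace:
[⅋]  ⊢ p2, (p2⊥ ⊗ (p2⊥ ⊗ p2⊥)), (p2 ⅋ p2)
  [⊗]  ⊢ p2, p2, p2, (p2⊥ ⊗ (p2⊥ ⊗ p2⊥))
    [Ax]  ⊢ p2, p2⊥
    [⊗]  ⊢ p2, p2, (p2⊥ ⊗ p2⊥)
      [Ax]  ⊢ p2, p2⊥
      [Ax]  ⊢ p2, p2⊥

Result: YES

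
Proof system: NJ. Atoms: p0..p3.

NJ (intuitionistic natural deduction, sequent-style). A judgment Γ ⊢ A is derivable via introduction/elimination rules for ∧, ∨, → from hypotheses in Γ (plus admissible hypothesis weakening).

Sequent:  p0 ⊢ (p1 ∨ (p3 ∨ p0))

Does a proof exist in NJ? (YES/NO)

Proof tree:
[∨I₂] p0 ⊢ (p1 ∨ (p3 ∨ p0))
  [∨I₂] p0 ⊢ (p3 ∨ p0)
    [Ax] p0 ⊢ p0

Result: YES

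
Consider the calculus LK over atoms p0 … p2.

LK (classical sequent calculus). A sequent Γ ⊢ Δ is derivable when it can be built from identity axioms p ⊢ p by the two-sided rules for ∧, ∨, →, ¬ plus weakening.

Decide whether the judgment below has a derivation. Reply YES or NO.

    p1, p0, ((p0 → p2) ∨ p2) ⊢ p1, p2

Proof tree:
[∨L] p1, p0, ((p0 → p2) ∨ p2) ⊢ p1, p2
  [→L] p1, p0, (p0 → p2) ⊢ p1, p2
    [WL] p0, p1 ⊢ p0
      [Ax] p0 ⊢ p0
    [WR] p2 ⊢ p2, p1
      [Ax] p2 ⊢ p2
  [WR] p2 ⊢ p2, p1
    [Ax] p2 ⊢ p2

Result: YES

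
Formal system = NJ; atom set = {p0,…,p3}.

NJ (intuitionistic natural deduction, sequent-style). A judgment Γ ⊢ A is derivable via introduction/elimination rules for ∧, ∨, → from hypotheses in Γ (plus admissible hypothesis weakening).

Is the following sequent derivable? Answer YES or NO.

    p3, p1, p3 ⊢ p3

Derivation (root first):
[Wk] p3, p1, p3 ⊢ p3
  [Wk] p3, p1 ⊢ p3
    [Ax] p3 ⊢ p3

Result: YES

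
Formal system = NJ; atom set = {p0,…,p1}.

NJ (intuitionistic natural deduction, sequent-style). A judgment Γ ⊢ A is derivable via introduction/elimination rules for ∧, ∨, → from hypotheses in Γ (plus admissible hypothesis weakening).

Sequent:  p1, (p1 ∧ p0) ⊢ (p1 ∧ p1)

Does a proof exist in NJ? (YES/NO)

Proof tree:
[∧I] p1, (p1 ∧ p0) ⊢ (p1 ∧ p1)
  [Wk] p1, (p1 ∧ p0) ⊢ p1
    [Ax] p1 ⊢ p1
  [Ax] p1 ⊢ p1

Result: YES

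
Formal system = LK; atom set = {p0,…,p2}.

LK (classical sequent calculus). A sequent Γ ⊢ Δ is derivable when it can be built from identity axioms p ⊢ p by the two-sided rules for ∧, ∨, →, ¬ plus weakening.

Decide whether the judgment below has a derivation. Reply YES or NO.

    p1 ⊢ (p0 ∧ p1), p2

Truth-table refutation:
  v=000: Γ:[p1=F] Δ:[(p0 ∧ p1)=F, p2=F] refutes=False
  v=001: Γ:[p1=F] Δ:[(p0 ∧ p1)=F, p2=T] refutes=False
  v=010: Γ:[p1=T] Δ:[(p0 ∧ p1)=F, p2=F] refutes=True  ← countermodel

Result: NO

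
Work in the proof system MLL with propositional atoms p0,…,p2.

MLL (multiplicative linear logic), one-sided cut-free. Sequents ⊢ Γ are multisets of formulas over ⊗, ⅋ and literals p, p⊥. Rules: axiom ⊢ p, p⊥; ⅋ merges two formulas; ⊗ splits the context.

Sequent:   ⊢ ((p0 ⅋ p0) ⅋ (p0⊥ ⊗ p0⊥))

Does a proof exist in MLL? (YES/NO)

Proof tree:
[⅋]  ⊢ ((p0 ⅋ p0) ⅋ (p0⊥ ⊗ p0⊥))
  [⅋]  ⊢ (p0⊥ ⊗ p0⊥), (p0 ⅋ p0)
    [⊗]  ⊢ p0, p0, (p0⊥ ⊗ p0⊥)
      [Ax]  ⊢ p0, p0⊥
      [Ax]  ⊢ p0, p0⊥

Result: YES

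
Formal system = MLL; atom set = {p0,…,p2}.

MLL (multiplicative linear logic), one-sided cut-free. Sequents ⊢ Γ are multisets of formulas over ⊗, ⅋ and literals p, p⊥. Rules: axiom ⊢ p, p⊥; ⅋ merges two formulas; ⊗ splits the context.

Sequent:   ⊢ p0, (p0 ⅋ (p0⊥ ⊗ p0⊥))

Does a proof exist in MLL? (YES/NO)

Proof tree:
[⅋]  ⊢ p0, (p0 ⅋ (p0⊥ ⊗ p0⊥))
  [⊗]  ⊢ p0, p0, (p0⊥ ⊗ p0⊥)
    [Ax]  ⊢ p0, p0⊥
    [Ax]  ⊢ p0, p0⊥

Result: YES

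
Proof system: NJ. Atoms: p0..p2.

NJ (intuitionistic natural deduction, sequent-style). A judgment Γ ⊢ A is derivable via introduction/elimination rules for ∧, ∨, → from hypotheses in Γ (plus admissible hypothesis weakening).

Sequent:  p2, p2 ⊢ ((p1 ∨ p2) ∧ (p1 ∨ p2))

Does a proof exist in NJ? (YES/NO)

Proof tree:
[Wk] p2, p2 ⊢ ((p1 ∨ p2) ∧ (p1 ∨ p2))
  [∧I] p2 ⊢ ((p1 ∨ p2) ∧ (p1 ∨ p2))
    [∨I₂] p2 ⊢ (p1 ∨ p2)
      [Ax] p2 ⊢ p2
    [∨I₂] p2 ⊢ (p1 ∨ p2)
      [Ax] p2 ⊢ p2

Result: YES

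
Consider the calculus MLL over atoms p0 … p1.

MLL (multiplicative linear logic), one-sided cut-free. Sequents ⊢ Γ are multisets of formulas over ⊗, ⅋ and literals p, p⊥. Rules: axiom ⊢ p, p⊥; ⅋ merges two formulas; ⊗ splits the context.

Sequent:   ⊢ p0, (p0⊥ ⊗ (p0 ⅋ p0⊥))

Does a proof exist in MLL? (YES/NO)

Proof tree:
[⊗]  ⊢ p0, (p0⊥ ⊗ (p0 ⅋ p0⊥))
  [Ax]  ⊢ p0, p0⊥
  [⅋]  ⊢ (p0 ⅋ p0⊥)
    [Ax]  ⊢ p0, p0⊥

Result: YES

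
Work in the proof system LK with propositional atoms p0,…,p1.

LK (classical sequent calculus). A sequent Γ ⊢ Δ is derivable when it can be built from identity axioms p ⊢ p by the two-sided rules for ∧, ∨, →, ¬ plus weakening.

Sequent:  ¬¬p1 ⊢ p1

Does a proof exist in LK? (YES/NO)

Derivation trace:
[¬L] ¬¬p1 ⊢ p1
  [¬R]  ⊢ p1, ¬p1
    [Ax] p1 ⊢ p1

Result: YES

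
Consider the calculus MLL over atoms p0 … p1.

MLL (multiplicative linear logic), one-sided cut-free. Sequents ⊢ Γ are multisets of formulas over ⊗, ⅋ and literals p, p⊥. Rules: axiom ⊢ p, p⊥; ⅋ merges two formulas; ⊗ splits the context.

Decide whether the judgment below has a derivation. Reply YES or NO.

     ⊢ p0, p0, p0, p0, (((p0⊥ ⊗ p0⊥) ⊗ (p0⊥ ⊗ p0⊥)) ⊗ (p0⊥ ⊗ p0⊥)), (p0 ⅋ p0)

Derivation trace:
[⅋]  ⊢ p0, p0, p0, p0, (((p0⊥ ⊗ p0⊥) ⊗ (p0⊥ ⊗ p0⊥)) ⊗ (p0⊥ ⊗ p0⊥)), (p0 ⅋ p0)
  [⊗]  ⊢ p0, p0, p0, p0, p0, p0, (((p0⊥ ⊗ p0⊥) ⊗ (p0⊥ ⊗ p0⊥)) ⊗ (p0⊥ ⊗ p0⊥))
    [⊗]  ⊢ p0, p0, p0, p0, ((p0⊥ ⊗ p0⊥) ⊗ (p0⊥ ⊗ p0⊥))
      [⊗]  ⊢ p0, p0, (p0⊥ ⊗ p0⊥)
        [Ax]  ⊢ p0, p0⊥
        [Ax]  ⊢ p0, p0⊥
      [⊗]  ⊢ p0, p0, (p0⊥ ⊗ p0⊥)
        [Ax]  ⊢ p0, p0⊥
        [Ax]  ⊢ p0, p0⊥
    [⊗]  ⊢ p0, p0, (p0⊥ ⊗ p0⊥)
      [Ax]  ⊢ p0, p0⊥
      [Ax]  ⊢ p0, p0⊥

Result: YES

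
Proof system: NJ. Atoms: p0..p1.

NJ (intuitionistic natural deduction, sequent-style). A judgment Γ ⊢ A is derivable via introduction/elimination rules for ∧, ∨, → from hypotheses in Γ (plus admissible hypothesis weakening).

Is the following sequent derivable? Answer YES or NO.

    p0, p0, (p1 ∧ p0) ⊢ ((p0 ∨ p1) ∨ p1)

Derivation (root first):
[Wk] p0, p0, (p1 ∧ p0) ⊢ ((p0 ∨ p1) ∨ p1)
  [∨I₁] p0, p0 ⊢ ((p0 ∨ p1) ∨ p1)
    [∨I₁] p0, p0 ⊢ (p0 ∨ p1)
      [Wk] p0, p0 ⊢ p0
        [Ax] p0 ⊢ p0

Result: YES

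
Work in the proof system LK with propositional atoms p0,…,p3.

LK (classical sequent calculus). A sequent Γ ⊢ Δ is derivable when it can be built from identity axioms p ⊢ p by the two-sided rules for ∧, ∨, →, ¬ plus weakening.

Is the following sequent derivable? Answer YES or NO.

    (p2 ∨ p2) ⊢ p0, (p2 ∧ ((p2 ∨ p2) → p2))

Proof tree:
[∧R] (p2 ∨ p2) ⊢ p0, (p2 ∧ ((p2 ∨ p2) → p2))
  [∨L] (p2 ∨ p2) ⊢ p2
    [Ax] p2 ⊢ p2
    [Ax] p2 ⊢ p2
  [→R]  ⊢ p0, ((p2 ∨ p2) → p2)
    [WR] (p2 ∨ p2) ⊢ p2, p0
      [∨L] (p2 ∨ p2) ⊢ p2
        [Ax] p2 ⊢ p2
        [Ax] p2 ⊢ p2

Result: YES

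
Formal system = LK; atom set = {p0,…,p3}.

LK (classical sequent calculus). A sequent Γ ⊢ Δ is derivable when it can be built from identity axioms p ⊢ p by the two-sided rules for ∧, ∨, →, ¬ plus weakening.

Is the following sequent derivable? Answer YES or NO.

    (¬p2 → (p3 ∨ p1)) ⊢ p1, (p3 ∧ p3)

Enumerate valuations to refute Γ ⊢ Δ:
  v=0000: Γ:[(¬p2 → (p3 ∨ p1))=F] Δ:[p1=F, (p3 ∧ p3)=F] refutes=False
  v=0001: Γ:[(¬p2 → (p3 ∨ p1))=T] Δ:[p1=F, (p3 ∧ p3)=T] refutes=False
  v=0010: Γ:[(¬p2 → (p3 ∨ p1))=T] Δ:[p1=F, (p3 ∧ p3)=F] refutes=True  ← countermodel

Result: NO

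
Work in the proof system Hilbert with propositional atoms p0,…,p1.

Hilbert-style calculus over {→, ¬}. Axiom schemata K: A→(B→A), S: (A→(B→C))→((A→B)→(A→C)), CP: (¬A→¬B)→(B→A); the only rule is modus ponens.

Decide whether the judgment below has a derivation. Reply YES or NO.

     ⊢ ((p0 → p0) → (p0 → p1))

Search for a countermodel by truth-table:
  v=00: Γ:[] Δ:[((p0 → p0) → (p0 → p1))=T] refutes=False
  v=01: Γ:[] Δ:[((p0 → p0) → (p0 → p1))=T] refutes=False
  v=10: Γ:[] Δ:[((p0 → p0) → (p0 → p1))=F] refutes=True  ← countermodel

Result: NO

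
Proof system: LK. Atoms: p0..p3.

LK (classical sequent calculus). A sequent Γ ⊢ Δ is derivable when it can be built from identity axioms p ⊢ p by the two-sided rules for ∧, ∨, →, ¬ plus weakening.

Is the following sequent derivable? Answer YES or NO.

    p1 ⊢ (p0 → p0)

Derivation (root first):
[→R] p1 ⊢ (p0 → p0)
  [WL] p0, p1 ⊢ p0
    [Ax] p0 ⊢ p0

Result: YES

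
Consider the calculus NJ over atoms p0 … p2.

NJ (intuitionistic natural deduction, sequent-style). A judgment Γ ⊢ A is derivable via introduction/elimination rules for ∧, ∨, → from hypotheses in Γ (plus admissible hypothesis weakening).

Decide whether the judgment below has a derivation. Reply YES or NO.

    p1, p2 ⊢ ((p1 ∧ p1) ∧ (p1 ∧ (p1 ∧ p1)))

Derivation trace:
[∧I] p1, p2 ⊢ ((p1 ∧ p1) ∧ (p1 ∧ (p1 ∧ p1)))
  [Wk] p1, p2 ⊢ (p1 ∧ p1)
    [∧I] p1 ⊢ (p1 ∧ p1)
      [Ax] p1 ⊢ p1
      [Ax] p1 ⊢ p1
  [∧I] p1 ⊢ (p1 ∧ (p1 ∧ p1))
    [Ax] p1 ⊢ p1
    [∧I] p1 ⊢ (p1 ∧ p1)
      [Ax] p1 ⊢ p1
      [Ax] p1 ⊢ p1

Result: YES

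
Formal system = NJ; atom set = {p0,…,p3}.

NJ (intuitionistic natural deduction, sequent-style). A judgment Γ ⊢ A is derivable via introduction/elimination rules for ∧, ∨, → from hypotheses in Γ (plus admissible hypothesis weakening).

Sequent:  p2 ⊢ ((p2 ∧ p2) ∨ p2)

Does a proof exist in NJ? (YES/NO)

Proof tree:
[∨I₁] p2 ⊢ ((p2 ∧ p2) ∨ p2)
  [∧I] p2 ⊢ (p2 ∧ p2)
    [Ax] p2 ⊢ p2
    [Ax] p2 ⊢ p2

Result: YES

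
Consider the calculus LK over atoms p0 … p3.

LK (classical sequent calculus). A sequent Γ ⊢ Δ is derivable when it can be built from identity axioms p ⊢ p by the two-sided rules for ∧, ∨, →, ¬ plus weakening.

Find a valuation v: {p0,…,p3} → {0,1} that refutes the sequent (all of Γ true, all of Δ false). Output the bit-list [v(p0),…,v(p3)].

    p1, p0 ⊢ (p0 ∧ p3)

Enumerate valuations to refute Γ ⊢ Δ:
  v=0000: Γ:[p1=F, p0=F] Δ:[(p0 ∧ p3)=F] refutes=False
  v=0001: Γ:[p1=F, p0=F] Δ:[(p0 ∧ p3)=F] refutes=False
  v=0010: Γ:[p1=F, p0=F] Δ:[(p0 ∧ p3)=F] refutes=False
  v=0011: Γ:[p1=F, p0=F] Δ:[(p0 ∧ p3)=F] refutes=False
  v=0100: Γ:[p1=T, p0=F] Δ:[(p0 ∧ p3)=F] refutes=False
  v=0101: Γ:[p1=T, p0=F] Δ:[(p0 ∧ p3)=F] refutes=False
  v=0110: Γ:[p1=T, p0=F] Δ:[(p0 ∧ p3)=F] refutes=False
  v=0111: Γ:[p1=T, p0=F] Δ:[(p0 ∧ p3)=F] refutes=False
  v=1000: Γ:[p1=F, p0=T] Δ:[(p0 ∧ p3)=F] refutes=False
  v=1001: Γ:[p1=F, p0=T] Δ:[(p0 ∧ p3)=T] refutes=False
  v=1010: Γ:[p1=F, p0=T] Δ:[(p0 ∧ p3)=F] refutes=False
  v=1011: Γ:[p1=F, p0=T] Δ:[(p0 ∧ p3)=T] refutes=False
  v=1100: Γ:[p1=T, p0=T] Δ:[(p0 ∧ p3)=F] refutes=True  ← countermodel

Result: [1, 1, 0, 0]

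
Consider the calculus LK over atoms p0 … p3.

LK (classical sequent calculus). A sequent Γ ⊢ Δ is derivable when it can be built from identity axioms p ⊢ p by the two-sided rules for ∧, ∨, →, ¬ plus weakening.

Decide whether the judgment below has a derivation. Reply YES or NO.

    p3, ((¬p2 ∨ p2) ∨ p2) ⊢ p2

Truth-table refutation:
  v=0000: Γ:[p3=F, ((¬p2 ∨ p2) ∨ p2)=T] Δ:[p2=F] refutes=False
  v=0001: Γ:[p3=T, ((¬p2 ∨ p2) ∨ p2)=T] Δ:[p2=F] refutes=True  ← countermodel

Result: NO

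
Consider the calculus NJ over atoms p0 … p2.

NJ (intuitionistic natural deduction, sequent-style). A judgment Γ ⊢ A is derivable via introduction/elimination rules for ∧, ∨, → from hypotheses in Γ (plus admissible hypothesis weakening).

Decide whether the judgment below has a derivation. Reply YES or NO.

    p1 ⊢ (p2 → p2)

Derivation (root first):
[Wk] p1 ⊢ (p2 → p2)
  [→I]  ⊢ (p2 → p2)
    [Ax] p2 ⊢ p2

Result: YES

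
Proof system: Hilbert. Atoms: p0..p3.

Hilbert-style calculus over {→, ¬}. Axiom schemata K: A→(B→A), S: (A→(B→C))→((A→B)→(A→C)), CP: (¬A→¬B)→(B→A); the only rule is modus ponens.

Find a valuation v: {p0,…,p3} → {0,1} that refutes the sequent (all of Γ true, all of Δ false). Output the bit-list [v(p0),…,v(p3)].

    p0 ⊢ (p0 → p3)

Truth-table refutation:
  v=0000: Γ:[p0=F] Δ:[(p0 → p3)=T] refutes=False
  v=0001: Γ:[p0=F] Δ:[(p0 → p3)=T] refutes=False
  v=0010: Γ:[p0=F] Δ:[(p0 → p3)=T] refutes=False
  v=0011: Γ:[p0=F] Δ:[(p0 → p3)=T] refutes=False
  v=0100: Γ:[p0=F] Δ:[(p0 → p3)=T] refutes=False
  v=0101: Γ:[p0=F] Δ:[(p0 → p3)=T] refutes=False
  v=0110: Γ:[p0=F] Δ:[(p0 → p3)=T] refutes=False
  v=0111: Γ:[p0=F] Δ:[(p0 → p3)=T] refutes=False
  v=1000: Γ:[p0=T] Δ:[(p0 → p3)=F] refutes=True  ← countermodel

Result: [1, 0, 0, 0]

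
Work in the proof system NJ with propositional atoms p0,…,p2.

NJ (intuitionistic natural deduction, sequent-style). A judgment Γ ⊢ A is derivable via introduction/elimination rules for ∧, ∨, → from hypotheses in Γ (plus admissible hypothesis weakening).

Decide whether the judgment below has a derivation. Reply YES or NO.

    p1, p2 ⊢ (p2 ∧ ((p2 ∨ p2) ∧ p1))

Derivation trace:
[∧I] p1, p2 ⊢ (p2 ∧ ((p2 ∨ p2) ∧ p1))
  [Wk] p2, p2 ⊢ p2
    [Ax] p2 ⊢ p2
  [∧I] p1, p2 ⊢ ((p2 ∨ p2) ∧ p1)
    [∨I₁] p2 ⊢ (p2 ∨ p2)
      [Ax] p2 ⊢ p2
    [Ax] p1 ⊢ p1

Result: YES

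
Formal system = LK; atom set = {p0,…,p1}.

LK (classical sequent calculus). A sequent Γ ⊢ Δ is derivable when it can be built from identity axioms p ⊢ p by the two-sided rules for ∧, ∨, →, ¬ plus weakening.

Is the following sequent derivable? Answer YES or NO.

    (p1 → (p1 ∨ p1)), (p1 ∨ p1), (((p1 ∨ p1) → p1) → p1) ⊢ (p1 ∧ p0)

Enumerate valuations to refute Γ ⊢ Δ:
  v=00: Γ:[(p1 → (p1 ∨ p1))=T, (p1 ∨ p1)=F, (((p1 ∨ p1) → p1) → p1)=F] Δ:[(p1 ∧ p0)=F] refutes=False
  v=01: Γ:[(p1 → (p1 ∨ p1))=T, (p1 ∨ p1)=T, (((p1 ∨ p1) → p1) → p1)=T] Δ:[(p1 ∧ p0)=F] refutes=True  ← countermodel

Result: NO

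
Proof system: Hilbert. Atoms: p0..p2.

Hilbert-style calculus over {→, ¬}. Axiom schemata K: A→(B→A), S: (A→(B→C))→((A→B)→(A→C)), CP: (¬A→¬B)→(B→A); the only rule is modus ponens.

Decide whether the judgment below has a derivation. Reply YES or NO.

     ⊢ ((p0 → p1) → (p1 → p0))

Search for a countermodel by truth-table:
  v=000: Γ:[] Δ:[((p0 → p1) → (p1 → p0))=T] refutes=False
  v=001: Γ:[] Δ:[((p0 → p1) → (p1 → p0))=T] refutes=False
  v=010: Γ:[] Δ:[((p0 → p1) → (p1 → p0))=F] refutes=True  ← countermodel

Result: NO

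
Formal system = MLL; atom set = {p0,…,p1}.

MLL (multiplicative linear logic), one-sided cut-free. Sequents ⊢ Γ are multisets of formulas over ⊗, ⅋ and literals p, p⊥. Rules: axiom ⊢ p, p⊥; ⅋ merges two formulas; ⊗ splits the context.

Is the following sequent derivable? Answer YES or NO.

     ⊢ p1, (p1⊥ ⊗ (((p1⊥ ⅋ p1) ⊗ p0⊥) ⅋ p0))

Derivation (root first):
[⊗]  ⊢ p1, (p1⊥ ⊗ (((p1⊥ ⅋ p1) ⊗ p0⊥) ⅋ p0))
  [Ax]  ⊢ p1, p1⊥
  [⅋]  ⊢ (((p1⊥ ⅋ p1) ⊗ p0⊥) ⅋ p0)
    [⊗]  ⊢ p0, ((p1⊥ ⅋ p1) ⊗ p0⊥)
      [⅋]  ⊢ (p1⊥ ⅋ p1)
        [Ax]  ⊢ p1, p1⊥
      [Ax]  ⊢ p0, p0⊥

Result: YES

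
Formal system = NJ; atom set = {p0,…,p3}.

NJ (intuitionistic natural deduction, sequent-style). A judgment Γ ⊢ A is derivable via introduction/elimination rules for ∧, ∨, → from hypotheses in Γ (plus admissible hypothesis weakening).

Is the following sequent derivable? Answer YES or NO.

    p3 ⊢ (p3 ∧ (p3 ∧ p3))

Derivation (root first):
[∧I] p3 ⊢ (p3 ∧ (p3 ∧ p3))
  [Ax] p3 ⊢ p3
  [∧I] p3 ⊢ (p3 ∧ p3)
    [Ax] p3 ⊢ p3
    [Ax] p3 ⊢ p3

Result: YES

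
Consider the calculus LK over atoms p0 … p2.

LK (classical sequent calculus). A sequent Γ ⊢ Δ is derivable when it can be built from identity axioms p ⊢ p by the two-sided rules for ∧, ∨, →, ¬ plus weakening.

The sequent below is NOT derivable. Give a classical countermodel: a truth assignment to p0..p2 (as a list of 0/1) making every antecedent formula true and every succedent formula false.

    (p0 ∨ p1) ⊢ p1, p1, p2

Search for a countermodel by truth-table:
  v=000: Γ:[(p0 ∨ p1)=F] Δ:[p1=F, p1=F, p2=F] refutes=False
  v=001: Γ:[(p0 ∨ p1)=F] Δ:[p1=F, p1=F, p2=T] refutes=False
  v=010: Γ:[(p0 ∨ p1)=T] Δ:[p1=T, p1=T, p2=F] refutes=False
  v=011: Γ:[(p0 ∨ p1)=T] Δ:[p1=T, p1=T, p2=T] refutes=False
  v=100: Γ:[(p0 ∨ p1)=T] Δ:[p1=F, p1=F, p2=F] refutes=True  ← countermodel

Result: [1, 0, 0]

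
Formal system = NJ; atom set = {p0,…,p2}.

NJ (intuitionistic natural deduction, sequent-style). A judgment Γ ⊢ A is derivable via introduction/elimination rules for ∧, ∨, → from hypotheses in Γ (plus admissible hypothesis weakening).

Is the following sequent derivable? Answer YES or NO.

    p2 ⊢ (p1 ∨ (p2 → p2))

Derivation trace:
[∨I₂] p2 ⊢ (p1 ∨ (p2 → p2))
  [→I] p2 ⊢ (p2 → p2)
    [Wk] p2, p2 ⊢ p2
      [Ax] p2 ⊢ p2

Result: YES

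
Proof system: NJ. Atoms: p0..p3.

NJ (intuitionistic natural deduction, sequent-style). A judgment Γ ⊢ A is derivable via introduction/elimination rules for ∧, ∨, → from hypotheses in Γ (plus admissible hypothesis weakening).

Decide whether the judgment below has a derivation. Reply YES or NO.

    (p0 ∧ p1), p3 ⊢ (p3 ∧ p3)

Proof tree:
[∧I] (p0 ∧ p1), p3 ⊢ (p3 ∧ p3)
  [Wk] p3, (p0 ∧ p1) ⊢ p3
    [Ax] p3 ⊢ p3
  [Wk] p3, (p0 ∧ p1) ⊢ p3
    [Ax] p3 ⊢ p3

Result: YES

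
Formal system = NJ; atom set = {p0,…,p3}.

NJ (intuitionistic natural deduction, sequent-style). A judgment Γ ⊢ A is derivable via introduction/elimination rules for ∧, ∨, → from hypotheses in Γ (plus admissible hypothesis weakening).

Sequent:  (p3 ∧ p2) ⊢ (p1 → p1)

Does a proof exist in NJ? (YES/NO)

Derivation trace:
[Wk] (p3 ∧ p2) ⊢ (p1 → p1)
  [→I]  ⊢ (p1 → p1)
    [Ax] p1 ⊢ p1

Result: YES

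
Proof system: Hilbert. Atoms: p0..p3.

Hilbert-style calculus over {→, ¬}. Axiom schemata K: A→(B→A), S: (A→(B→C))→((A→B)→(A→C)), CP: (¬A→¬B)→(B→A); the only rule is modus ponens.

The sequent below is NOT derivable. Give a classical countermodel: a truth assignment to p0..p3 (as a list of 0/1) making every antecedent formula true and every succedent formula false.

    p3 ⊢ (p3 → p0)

Search for a countermodel by truth-table:
  v=0000: Γ:[p3=F] Δ:[(p3 → p0)=T] refutes=False
  v=0001: Γ:[p3=T] Δ:[(p3 → p0)=F] refutes=True  ← countermodel

Result: [0, 0, 0, 1]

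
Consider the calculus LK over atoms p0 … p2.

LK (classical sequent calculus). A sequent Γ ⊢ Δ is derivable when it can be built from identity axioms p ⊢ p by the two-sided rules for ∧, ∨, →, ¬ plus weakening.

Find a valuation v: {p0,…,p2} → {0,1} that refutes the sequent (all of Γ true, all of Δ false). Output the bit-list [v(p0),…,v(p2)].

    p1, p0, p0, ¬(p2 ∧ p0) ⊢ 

Search for a countermodel by truth-table:
  v=000: Γ:[p1=F, p0=F, p0=F, ¬(p2 ∧ p0)=T] Δ:[] refutes=False
  v=001: Γ:[p1=F, p0=F, p0=F, ¬(p2 ∧ p0)=T] Δ:[] refutes=False
  v=010: Γ:[p1=T, p0=F, p0=F, ¬(p2 ∧ p0)=T] Δ:[] refutes=False
  v=011: Γ:[p1=T, p0=F, p0=F, ¬(p2 ∧ p0)=T] Δ:[] refutes=False
  v=100: Γ:[p1=F, p0=T, p0=T, ¬(p2 ∧ p0)=T] Δ:[] refutes=False
  v=101: Γ:[p1=F, p0=T, p0=T, ¬(p2 ∧ p0)=F] Δ:[] refutes=False
  v=110: Γ:[p1=T, p0=T, p0=T, ¬(p2 ∧ p0)=T] Δ:[] refutes=True  ← countermodel

Result: [1, 1, 0]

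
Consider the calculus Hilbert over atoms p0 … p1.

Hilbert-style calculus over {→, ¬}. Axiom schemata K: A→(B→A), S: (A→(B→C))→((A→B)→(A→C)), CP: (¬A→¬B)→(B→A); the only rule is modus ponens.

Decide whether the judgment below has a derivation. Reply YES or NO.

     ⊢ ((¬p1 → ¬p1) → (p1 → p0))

Search for a countermodel by truth-table:
  v=00: Γ:[] Δ:[((¬p1 → ¬p1) → (p1 → p0))=T] refutes=False
  v=01: Γ:[] Δ:[((¬p1 → ¬p1) → (p1 → p0))=F] refutes=True  ← countermodel

Result: NO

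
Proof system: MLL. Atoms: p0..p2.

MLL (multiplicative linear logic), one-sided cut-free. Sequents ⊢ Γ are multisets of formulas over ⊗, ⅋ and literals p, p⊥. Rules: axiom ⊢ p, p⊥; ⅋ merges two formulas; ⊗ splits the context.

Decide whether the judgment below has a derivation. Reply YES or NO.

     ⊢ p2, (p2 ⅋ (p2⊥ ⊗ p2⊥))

Proof tree:
[⅋]  ⊢ p2, (p2 ⅋ (p2⊥ ⊗ p2⊥))
  [⊗]  ⊢ p2, p2, (p2⊥ ⊗ p2⊥)
    [Ax]  ⊢ p2, p2⊥
    [Ax]  ⊢ p2, p2⊥

Result: YES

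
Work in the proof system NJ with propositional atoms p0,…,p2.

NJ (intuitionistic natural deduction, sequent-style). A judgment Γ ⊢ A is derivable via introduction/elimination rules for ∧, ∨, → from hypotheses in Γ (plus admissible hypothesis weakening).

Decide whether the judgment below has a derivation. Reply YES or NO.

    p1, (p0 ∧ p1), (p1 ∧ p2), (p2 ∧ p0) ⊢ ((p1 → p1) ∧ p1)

Proof tree:
[Wk] p1, (p0 ∧ p1), (p1 ∧ p2), (p2 ∧ p0) ⊢ ((p1 → p1) ∧ p1)
  [∧I] p1, (p0 ∧ p1), (p1 ∧ p2) ⊢ ((p1 → p1) ∧ p1)
    [→I]  ⊢ (p1 → p1)
      [Ax] p1 ⊢ p1
    [Wk] p1, (p1 ∧ p2), (p0 ∧ p1) ⊢ p1
      [Wk] p1, (p1 ∧ p2) ⊢ p1
        [Ax] p1 ⊢ p1

Result: YES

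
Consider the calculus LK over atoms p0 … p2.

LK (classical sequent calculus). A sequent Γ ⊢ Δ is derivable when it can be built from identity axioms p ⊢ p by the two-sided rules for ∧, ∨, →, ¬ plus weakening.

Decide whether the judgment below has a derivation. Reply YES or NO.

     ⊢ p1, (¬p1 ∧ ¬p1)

Proof tree:
[∧R]  ⊢ p1, (¬p1 ∧ ¬p1)
  [¬R]  ⊢ p1, ¬p1
    [Ax] p1 ⊢ p1
  [¬R]  ⊢ p1, ¬p1
    [Ax] p1 ⊢ p1

Result: YES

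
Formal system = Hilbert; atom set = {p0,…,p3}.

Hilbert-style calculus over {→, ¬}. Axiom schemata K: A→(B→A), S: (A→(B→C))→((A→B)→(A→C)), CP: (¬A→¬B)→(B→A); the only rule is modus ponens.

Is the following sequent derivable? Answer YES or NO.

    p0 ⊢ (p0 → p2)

Enumerate valuations to refute Γ ⊢ Δ:
  v=0000: Γ:[p0=F] Δ:[(p0 → p2)=T] refutes=False
  v=0001: Γ:[p0=F] Δ:[(p0 → p2)=T] refutes=False
  v=0010: Γ:[p0=F] Δ:[(p0 → p2)=T] refutes=False
  v=0011: Γ:[p0=F] Δ:[(p0 → p2)=T] refutes=False
  v=0100: Γ:[p0=F] Δ:[(p0 → p2)=T] refutes=False
  v=0101: Γ:[p0=F] Δ:[(p0 → p2)=T] refutes=False
  v=0110: Γ:[p0=F] Δ:[(p0 → p2)=T] refutes=False
  v=0111: Γ:[p0=F] Δ:[(p0 → p2)=T] refutes=False
  v=1000: Γ:[p0=T] Δ:[(p0 → p2)=F] refutes=True  ← countermodel

Result: NO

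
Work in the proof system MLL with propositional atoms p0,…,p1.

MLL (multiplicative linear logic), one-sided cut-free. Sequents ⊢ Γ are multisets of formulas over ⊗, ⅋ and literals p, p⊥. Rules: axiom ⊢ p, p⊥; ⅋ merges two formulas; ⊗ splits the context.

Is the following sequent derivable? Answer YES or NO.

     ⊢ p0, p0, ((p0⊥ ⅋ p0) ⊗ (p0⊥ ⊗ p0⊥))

Derivation trace:
[⊗]  ⊢ p0, p0, ((p0⊥ ⅋ p0) ⊗ (p0⊥ ⊗ p0⊥))
  [⅋]  ⊢ (p0⊥ ⅋ p0)
    [Ax]  ⊢ p0, p0⊥
  [⊗]  ⊢ p0, p0, (p0⊥ ⊗ p0⊥)
    [Ax]  ⊢ p0, p0⊥
    [Ax]  ⊢ p0, p0⊥

Result: YES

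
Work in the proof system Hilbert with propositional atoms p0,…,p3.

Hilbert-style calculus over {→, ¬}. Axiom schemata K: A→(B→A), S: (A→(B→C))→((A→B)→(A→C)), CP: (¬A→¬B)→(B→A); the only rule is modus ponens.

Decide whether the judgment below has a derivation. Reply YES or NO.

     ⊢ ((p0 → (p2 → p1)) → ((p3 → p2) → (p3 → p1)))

Search for a countermodel by truth-table:
  v=0000: Γ:[] Δ:[((p0 → (p2 → p1)) → ((p3 → p2) → (p3 → p1)))=T] refutes=False
  v=0001: Γ:[] Δ:[((p0 → (p2 → p1)) → ((p3 → p2) → (p3 → p1)))=T] refutes=False
  v=0010: Γ:[] Δ:[((p0 → (p2 → p1)) → ((p3 → p2) → (p3 → p1)))=T] refutes=False
  v=0011: Γ:[] Δ:[((p0 → (p2 → p1)) → ((p3 → p2) → (p3 → p1)))=F] refutes=True  ← countermodel

Result: NO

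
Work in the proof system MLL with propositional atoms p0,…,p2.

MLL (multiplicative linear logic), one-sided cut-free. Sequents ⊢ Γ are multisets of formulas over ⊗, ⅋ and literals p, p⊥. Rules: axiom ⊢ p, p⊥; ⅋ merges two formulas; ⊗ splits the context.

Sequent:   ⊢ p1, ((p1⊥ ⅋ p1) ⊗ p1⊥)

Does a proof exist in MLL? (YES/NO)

Derivation (root first):
[⊗]  ⊢ p1, ((p1⊥ ⅋ p1) ⊗ p1⊥)
  [⅋]  ⊢ (p1⊥ ⅋ p1)
    [Ax]  ⊢ p1, p1⊥
  [Ax]  ⊢ p1, p1⊥

Result: YES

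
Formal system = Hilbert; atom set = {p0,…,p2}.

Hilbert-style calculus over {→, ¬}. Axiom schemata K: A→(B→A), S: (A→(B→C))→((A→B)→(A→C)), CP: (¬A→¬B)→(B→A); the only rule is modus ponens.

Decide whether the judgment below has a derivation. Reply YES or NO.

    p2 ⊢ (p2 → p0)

Truth-table refutation:
  v=000: Γ:[p2=F] Δ:[(p2 → p0)=T] refutes=False
  v=001: Γ:[p2=T] Δ:[(p2 → p0)=F] refutes=True  ← countermodel

Result: NO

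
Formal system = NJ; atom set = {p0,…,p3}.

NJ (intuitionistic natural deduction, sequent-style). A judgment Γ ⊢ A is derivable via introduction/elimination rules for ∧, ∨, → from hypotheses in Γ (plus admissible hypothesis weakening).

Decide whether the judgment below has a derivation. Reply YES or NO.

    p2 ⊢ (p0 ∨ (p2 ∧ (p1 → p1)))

Proof tree:
[∨I₂] p2 ⊢ (p0 ∨ (p2 ∧ (p1 → p1)))
  [∧I] p2 ⊢ (p2 ∧ (p1 → p1))
    [Ax] p2 ⊢ p2
    [→I]  ⊢ (p1 → p1)
      [Ax] p1 ⊢ p1

Result: YES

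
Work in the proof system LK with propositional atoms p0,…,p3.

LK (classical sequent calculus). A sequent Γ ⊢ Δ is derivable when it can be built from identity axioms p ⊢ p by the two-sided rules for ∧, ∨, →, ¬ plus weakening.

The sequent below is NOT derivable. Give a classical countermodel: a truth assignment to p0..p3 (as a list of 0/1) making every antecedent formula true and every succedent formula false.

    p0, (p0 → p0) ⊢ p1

Search for a countermodel by truth-table:
  v=0000: Γ:[p0=F, (p0 → p0)=T] Δ:[p1=F] refutes=False
  v=0001: Γ:[p0=F, (p0 → p0)=T] Δ:[p1=F] refutes=False
  v=0010: Γ:[p0=F, (p0 → p0)=T] Δ:[p1=F] refutes=False
  v=0011: Γ:[p0=F, (p0 → p0)=T] Δ:[p1=F] refutes=False
  v=0100: Γ:[p0=F, (p0 → p0)=T] Δ:[p1=T] refutes=False
  v=0101: Γ:[p0=F, (p0 → p0)=T] Δ:[p1=T] refutes=False
  v=0110: Γ:[p0=F, (p0 → p0)=T] Δ:[p1=T] refutes=False
  v=0111: Γ:[p0=F, (p0 → p0)=T] Δ:[p1=T] refutes=False
  v=1000: Γ:[p0=T, (p0 → p0)=T] Δ:[p1=F] refutes=True  ← countermodel

Result: [1, 0, 0, 0]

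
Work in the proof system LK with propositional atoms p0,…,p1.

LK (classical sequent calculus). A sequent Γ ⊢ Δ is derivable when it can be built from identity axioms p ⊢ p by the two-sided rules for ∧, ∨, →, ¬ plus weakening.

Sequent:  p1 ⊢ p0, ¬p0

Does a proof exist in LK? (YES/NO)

Derivation (root first):
[¬R] p1 ⊢ p0, ¬p0
  [WL] p0, p1 ⊢ p0
    [Ax] p0 ⊢ p0

Result: YES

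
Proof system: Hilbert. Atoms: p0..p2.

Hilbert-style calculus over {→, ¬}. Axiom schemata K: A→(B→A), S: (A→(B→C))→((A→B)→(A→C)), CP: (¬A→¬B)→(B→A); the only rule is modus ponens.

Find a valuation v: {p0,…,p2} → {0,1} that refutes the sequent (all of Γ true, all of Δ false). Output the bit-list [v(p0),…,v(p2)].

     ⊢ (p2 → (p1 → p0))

Truth-table refutation:
  v=000: Γ:[] Δ:[(p2 → (p1 → p0))=T] refutes=False
  v=001: Γ:[] Δ:[(p2 → (p1 → p0))=T] refutes=False
  v=010: Γ:[] Δ:[(p2 → (p1 → p0))=T] refutes=False
  v=011: Γ:[] Δ:[(p2 → (p1 → p0))=F] refutes=True  ← countermodel

Result: [0, 1, 1]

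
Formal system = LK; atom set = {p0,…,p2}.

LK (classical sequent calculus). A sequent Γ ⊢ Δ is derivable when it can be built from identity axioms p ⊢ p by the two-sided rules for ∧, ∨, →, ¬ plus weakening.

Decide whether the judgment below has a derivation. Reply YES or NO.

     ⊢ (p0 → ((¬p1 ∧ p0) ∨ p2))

Search for a countermodel by truth-table:
  v=000: Γ:[] Δ:[(p0 → ((¬p1 ∧ p0) ∨ p2))=T] refutes=False
  v=001: Γ:[] Δ:[(p0 → ((¬p1 ∧ p0) ∨ p2))=T] refutes=False
  v=010: Γ:[] Δ:[(p0 → ((¬p1 ∧ p0) ∨ p2))=T] refutes=False
  v=011: Γ:[] Δ:[(p0 → ((¬p1 ∧ p0) ∨ p2))=T] refutes=False
  v=100: Γ:[] Δ:[(p0 → ((¬p1 ∧ p0) ∨ p2))=T] refutes=False
  v=101: Γ:[] Δ:[(p0 → ((¬p1 ∧ p0) ∨ p2))=T] refutes=False
  v=110: Γ:[] Δ:[(p0 → ((¬p1 ∧ p0) ∨ p2))=F] refutes=True  ← countermodel

Result: NO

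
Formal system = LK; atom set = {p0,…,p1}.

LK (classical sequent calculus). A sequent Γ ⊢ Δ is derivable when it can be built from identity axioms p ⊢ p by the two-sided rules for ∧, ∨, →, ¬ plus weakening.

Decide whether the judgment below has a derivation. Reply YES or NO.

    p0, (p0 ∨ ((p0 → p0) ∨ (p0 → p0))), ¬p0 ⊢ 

Derivation (root first):
[¬L] p0, (p0 ∨ ((p0 → p0) ∨ (p0 → p0))), ¬p0 ⊢ 
  [∨L] p0, (p0 ∨ ((p0 → p0) ∨ (p0 → p0))) ⊢ p0
    [Ax] p0 ⊢ p0
    [∨L] p0, ((p0 → p0) ∨ (p0 → p0)) ⊢ p0
      [→L] p0, (p0 → p0) ⊢ p0
        [Ax] p0 ⊢ p0
        [Ax] p0 ⊢ p0
      [→L] p0, (p0 → p0) ⊢ p0
        [Ax] p0 ⊢ p0
        [Ax] p0 ⊢ p0

Result: YES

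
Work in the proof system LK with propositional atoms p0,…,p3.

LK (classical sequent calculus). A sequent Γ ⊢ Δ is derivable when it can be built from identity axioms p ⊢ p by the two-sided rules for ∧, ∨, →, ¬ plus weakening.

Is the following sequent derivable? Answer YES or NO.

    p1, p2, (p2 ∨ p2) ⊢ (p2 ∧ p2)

Derivation (root first):
[∧R] p1, p2, (p2 ∨ p2) ⊢ (p2 ∧ p2)
  [∨L] (p2 ∨ p2) ⊢ p2
    [Ax] p2 ⊢ p2
    [Ax] p2 ⊢ p2
  [WL] p2, p1 ⊢ p2
    [Ax] p2 ⊢ p2

Result: YES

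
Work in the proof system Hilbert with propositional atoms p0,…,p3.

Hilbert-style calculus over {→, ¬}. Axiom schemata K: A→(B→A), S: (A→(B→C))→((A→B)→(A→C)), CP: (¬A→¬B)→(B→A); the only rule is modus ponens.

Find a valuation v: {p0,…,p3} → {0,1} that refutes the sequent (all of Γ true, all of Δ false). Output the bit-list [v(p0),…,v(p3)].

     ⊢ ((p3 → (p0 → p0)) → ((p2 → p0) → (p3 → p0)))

Enumerate valuations to refute Γ ⊢ Δ:
  v=0000: Γ:[] Δ:[((p3 → (p0 → p0)) → ((p2 → p0) → (p3 → p0)))=T] refutes=False
  v=0001: Γ:[] Δ:[((p3 → (p0 → p0)) → ((p2 → p0) → (p3 → p0)))=F] refutes=True  ← countermodel

Result: [0, 0, 0, 1]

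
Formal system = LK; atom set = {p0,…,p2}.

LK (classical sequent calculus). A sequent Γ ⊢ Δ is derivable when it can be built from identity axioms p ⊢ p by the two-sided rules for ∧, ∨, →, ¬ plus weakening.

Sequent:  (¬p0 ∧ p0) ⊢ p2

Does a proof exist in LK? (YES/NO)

Derivation (root first):
[∧L] (¬p0 ∧ p0) ⊢ p2
  [WR] p0, ¬p0 ⊢ p2
    [¬L] p0, ¬p0 ⊢ 
      [Ax] p0 ⊢ p0

Result: YES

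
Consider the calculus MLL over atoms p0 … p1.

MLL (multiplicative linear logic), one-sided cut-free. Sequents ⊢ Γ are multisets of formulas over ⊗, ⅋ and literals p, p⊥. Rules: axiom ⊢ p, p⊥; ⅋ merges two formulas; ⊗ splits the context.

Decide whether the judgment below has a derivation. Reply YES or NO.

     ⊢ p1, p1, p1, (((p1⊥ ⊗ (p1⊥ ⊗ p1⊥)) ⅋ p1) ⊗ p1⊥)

Proof tree:
[⊗]  ⊢ p1, p1, p1, (((p1⊥ ⊗ (p1⊥ ⊗ p1⊥)) ⅋ p1) ⊗ p1⊥)
  [⅋]  ⊢ p1, p1, ((p1⊥ ⊗ (p1⊥ ⊗ p1⊥)) ⅋ p1)
    [⊗]  ⊢ p1, p1, p1, (p1⊥ ⊗ (p1⊥ ⊗ p1⊥))
      [Ax]  ⊢ p1, p1⊥
      [⊗]  ⊢ p1, p1, (p1⊥ ⊗ p1⊥)
        [Ax]  ⊢ p1, p1⊥
        [Ax]  ⊢ p1, p1⊥
  [Ax]  ⊢ p1, p1⊥

Result: YES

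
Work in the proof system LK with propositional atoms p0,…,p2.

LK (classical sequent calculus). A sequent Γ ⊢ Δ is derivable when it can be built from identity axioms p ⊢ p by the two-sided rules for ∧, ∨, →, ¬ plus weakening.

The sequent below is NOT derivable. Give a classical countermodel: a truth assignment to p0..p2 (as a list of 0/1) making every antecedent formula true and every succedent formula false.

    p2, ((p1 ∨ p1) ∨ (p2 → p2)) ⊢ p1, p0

Search for a countermodel by truth-table:
  v=000: Γ:[p2=F, ((p1 ∨ p1) ∨ (p2 → p2))=T] Δ:[p1=F, p0=F] refutes=False
  v=001: Γ:[p2=T, ((p1 ∨ p1) ∨ (p2 → p2))=T] Δ:[p1=F, p0=F] refutes=True  ← countermodel

Result: [0, 0, 1]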